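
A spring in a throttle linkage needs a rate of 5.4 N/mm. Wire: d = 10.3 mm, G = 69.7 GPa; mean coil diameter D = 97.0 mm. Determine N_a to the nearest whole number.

N_a = Gd⁴/(8D³k) = (69.7×10³ × 10.3⁴)/(8 × 97.0³ × 5.4)
    = 7.8448e+08 / 3.94275e+07 = 19.9 → 20 coils

20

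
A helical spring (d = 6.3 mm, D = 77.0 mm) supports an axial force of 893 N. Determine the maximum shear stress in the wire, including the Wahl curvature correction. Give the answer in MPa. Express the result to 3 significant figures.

782 MPa

Spring index C = D/d = 77.0/6.3 = 12.2222
K_W = (4C−1)/(4C−4) + 0.615/C = 47.889/44.889 + 0.0503 = 1.1171
τ₀ = 8FD/(πd³) = 8·893·77.0/(π·6.3³) = 550088/785.55 = 700.26 MPa
τ_max = K·τ₀ = 1.1171 × 700.26 = 782.3 MPa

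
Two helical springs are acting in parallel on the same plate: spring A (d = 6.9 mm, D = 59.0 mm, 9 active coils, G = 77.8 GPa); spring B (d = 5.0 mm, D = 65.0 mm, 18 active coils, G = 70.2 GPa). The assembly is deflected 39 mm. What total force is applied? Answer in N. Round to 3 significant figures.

k_A = Gd⁴/(8D³N_a) = (77.8×10³)(6.9⁴)/(8·59.0³·9) = 11.926 N/mm
k_B = Gd⁴/(8D³N_a) = (70.2×10³)(5.0⁴)/(8·65.0³·18) = 1.1095 N/mm
Parallel: k_eq = 11.926 + 1.1095 = 13.035 N/mm
F = k_eq·δ = 13.035·39 = 508.38 N

508 N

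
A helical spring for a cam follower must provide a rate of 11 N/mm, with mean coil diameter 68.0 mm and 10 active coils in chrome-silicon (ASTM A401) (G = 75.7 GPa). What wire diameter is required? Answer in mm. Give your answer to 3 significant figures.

7.78 mm

d = (8D³N_a·k / G)^(1/4) = (8·68.0³·10·11 / (75.7×10³))^0.25
  = (3655.2)^0.25 = 7.7755 mm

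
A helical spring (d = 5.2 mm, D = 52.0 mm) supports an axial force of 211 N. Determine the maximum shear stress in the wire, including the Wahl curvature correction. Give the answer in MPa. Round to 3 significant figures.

Spring index C = D/d = 52.0/5.2 = 10.0000
K_W = (4C−1)/(4C−4) + 0.615/C = 39.000/36.000 + 0.0615 = 1.1448
τ₀ = 8FD/(πd³) = 8·211·52.0/(π·5.2³) = 87776/441.73 = 198.71 MPa
τ_max = K·τ₀ = 1.1448 × 198.71 = 227.49 MPa

227 MPa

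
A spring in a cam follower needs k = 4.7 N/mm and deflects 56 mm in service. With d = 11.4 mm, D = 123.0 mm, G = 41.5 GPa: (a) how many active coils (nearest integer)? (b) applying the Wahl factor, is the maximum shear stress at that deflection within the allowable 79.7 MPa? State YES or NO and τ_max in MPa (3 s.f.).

N_a = Gd⁴/(8D³k) = (41.5×10³)(11.4⁴)/(8·123.0³·4.7) = 10.02 → N_a = 10
Actual rate k = Gd⁴/(8D³·10) = 4.7083 N/mm
Working load F = kδ = 4.7083·56 = 263.66 N
C = 123.0/11.4 = 10.7895; K_W = (4C−1)/(4C−4)+0.615/C = 1.1336
τ_max = K_W·8FD/(πd³) = 1.1336·55.742 = 63.19 MPa
τ_max ≤ 79.7 MPa → acceptable

(a) 10 coils; (b) YES, τ_max = 63.2 MPa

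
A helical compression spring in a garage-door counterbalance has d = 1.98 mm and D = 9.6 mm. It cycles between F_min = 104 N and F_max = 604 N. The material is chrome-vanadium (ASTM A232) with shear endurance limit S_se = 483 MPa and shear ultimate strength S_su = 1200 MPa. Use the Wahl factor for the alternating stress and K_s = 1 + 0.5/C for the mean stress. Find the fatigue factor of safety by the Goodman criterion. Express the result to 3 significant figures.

0.315

C = D/d = 9.6/1.98 = 4.8485; K_W = (4C−1)/(4C−4)+0.615/C = 1.3217; K_s = 1+0.5/C = 1.1031
F_a = (F_max−F_min)/2 = 250 N; F_m = (F_max+F_min)/2 = 354 N
τ_a = K_W·8F_aD/(πd³) = 1.3217 × 787.33 = 1040.6 MPa
τ_m = K_s·8F_mD/(πd³) = 1.1031 × 1114.9 = 1229.8 MPa
Goodman: 1/n_f = τ_a/S_se + τ_m/S_su = 1040.6/483 + 1229.8/1200 = 2.15452 + 1.02486 = 3.1794
n_f = 1/3.1794 = 0.3145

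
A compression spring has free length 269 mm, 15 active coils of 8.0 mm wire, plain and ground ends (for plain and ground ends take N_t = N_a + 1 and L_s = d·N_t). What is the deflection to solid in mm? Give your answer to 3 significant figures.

N_t = 16; L_s = 8.0·16 = 128 mm
δ_solid = L₀ − L_s = 269 − 128 = 141 mm

141 mm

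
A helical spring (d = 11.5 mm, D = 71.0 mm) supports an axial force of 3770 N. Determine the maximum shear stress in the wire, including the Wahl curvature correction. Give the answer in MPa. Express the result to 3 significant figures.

Spring index C = D/d = 71.0/11.5 = 6.1739
K_W = (4C−1)/(4C−4) + 0.615/C = 23.696/20.696 + 0.0996 = 1.2446
τ₀ = 8FD/(πd³) = 8·3770·71.0/(π·11.5³) = 2.14136e+06/4778 = 448.17 MPa
τ_max = K·τ₀ = 1.2446 × 448.17 = 557.78 MPa

558 MPa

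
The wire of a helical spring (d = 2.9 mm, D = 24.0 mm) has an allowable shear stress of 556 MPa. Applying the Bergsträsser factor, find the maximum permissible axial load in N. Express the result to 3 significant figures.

190 N

C = D/d = 24.0/2.9 = 8.2759
K_B = (4C+2)/(4C−3) = 35.103/30.103 = 1.1661
τ_max = K·8FD/(πd³) → F_max = τ_allow·πd³/(8DK)
F_max = 556·π·2.9³/(8·24.0·1.1661) = 42601/223.89 = 190.28 N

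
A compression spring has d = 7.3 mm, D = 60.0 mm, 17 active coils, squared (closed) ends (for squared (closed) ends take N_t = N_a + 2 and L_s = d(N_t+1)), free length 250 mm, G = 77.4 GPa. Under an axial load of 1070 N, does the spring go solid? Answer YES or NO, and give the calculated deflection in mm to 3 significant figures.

k = Gd⁴/(8D³N_a) = (77.4×10³)(7.3⁴)/(8·60.0³·17) = 7.4824 N/mm
N_t = 19; L_s = 7.3·20 = 146 mm; δ_solid = L₀ − L_s = 250 − 146 = 104 mm
δ = F/k = 1070/7.4824 = 143 mm
δ ≥ δ_solid → spring goes solid

YES, δ = 143 mm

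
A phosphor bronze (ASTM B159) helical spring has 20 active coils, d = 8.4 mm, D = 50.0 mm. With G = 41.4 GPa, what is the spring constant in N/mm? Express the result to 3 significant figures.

10.3 N/mm

k = Gd⁴/(8D³N_a) = (41.4×10³ × 8.4⁴) / (8 × 50.0³ × 20)
  = 2.06119e+08 / 2e+07 = 10.306 N/mm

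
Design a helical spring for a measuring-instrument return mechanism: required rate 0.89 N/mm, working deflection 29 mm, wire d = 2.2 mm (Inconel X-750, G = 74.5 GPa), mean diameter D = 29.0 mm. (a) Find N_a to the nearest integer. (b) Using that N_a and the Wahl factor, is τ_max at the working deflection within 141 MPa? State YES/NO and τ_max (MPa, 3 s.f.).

N_a = Gd⁴/(8D³k) = (74.5×10³)(2.2⁴)/(8·29.0³·0.89) = 10.05 → N_a = 10
Actual rate k = Gd⁴/(8D³·10) = 0.89446 N/mm
Working load F = kδ = 0.89446·29 = 25.939 N
C = 29.0/2.2 = 13.1818; K_W = (4C−1)/(4C−4)+0.615/C = 1.1082
τ_max = K_W·8FD/(πd³) = 1.1082·179.9 = 199.37 MPa
τ_max > 141 MPa → exceeds allowable

(a) 10 coils; (b) NO, τ_max = 199 MPa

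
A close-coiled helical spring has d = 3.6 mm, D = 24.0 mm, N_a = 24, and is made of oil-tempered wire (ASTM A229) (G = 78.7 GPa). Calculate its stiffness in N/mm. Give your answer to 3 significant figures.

k = Gd⁴/(8D³N_a) = (78.7×10³ × 3.6⁴) / (8 × 24.0³ × 24)
  = 1.32186e+07 / 2.65421e+06 = 4.9802 N/mm

4.98 N/mm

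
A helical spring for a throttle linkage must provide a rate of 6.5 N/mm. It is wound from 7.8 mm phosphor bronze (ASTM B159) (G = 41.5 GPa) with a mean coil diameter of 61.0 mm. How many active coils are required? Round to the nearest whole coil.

N_a = Gd⁴/(8D³k) = (41.5×10³ × 7.8⁴)/(8 × 61.0³ × 6.5)
    = 1.53612e+08 / 1.1803e+07 = 13.01 → 13 coils

13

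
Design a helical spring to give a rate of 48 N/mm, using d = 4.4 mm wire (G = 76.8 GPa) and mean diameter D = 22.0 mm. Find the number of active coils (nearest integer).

N_a = Gd⁴/(8D³k) = (76.8×10³ × 4.4⁴)/(8 × 22.0³ × 48)
    = 2.87854e+07 / 4.08883e+06 = 7.04 → 7 coils

7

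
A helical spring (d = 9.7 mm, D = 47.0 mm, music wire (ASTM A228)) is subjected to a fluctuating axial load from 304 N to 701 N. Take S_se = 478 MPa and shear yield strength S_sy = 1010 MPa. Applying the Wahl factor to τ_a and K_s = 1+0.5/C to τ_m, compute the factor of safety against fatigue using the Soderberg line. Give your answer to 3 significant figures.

C = D/d = 47.0/9.7 = 4.8454; K_W = (4C−1)/(4C−4)+0.615/C = 1.3220; K_s = 1+0.5/C = 1.1032
F_a = (F_max−F_min)/2 = 198.5 N; F_m = (F_max+F_min)/2 = 502.5 N
τ_a = K_W·8F_aD/(πd³) = 1.3220 × 26.031 = 34.411 MPa
τ_m = K_s·8F_mD/(πd³) = 1.1032 × 65.896 = 72.696 MPa
Soderberg: 1/n_f = τ_a/S_se + τ_m/S_sy = 34.411/478 + 72.696/1010 = 0.07199 + 0.07198 = 0.14397
n_f = 1/0.14397 = 6.946

6.95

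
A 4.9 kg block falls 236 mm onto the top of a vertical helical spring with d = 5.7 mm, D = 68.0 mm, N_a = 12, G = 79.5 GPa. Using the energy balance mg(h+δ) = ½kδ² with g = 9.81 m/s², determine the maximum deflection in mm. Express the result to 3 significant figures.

k = Gd⁴/(8D³N_a) = (79.5×10³)(5.7⁴)/(8·68.0³·12) = 2.7802 N/mm
W = mg = 4.9 × 9.81 = 48.069 N
½kδ² − Wδ − Wh = 0 → δ = (W + √(W² + 2kWh))/k
δ = (48.069 + √(2310.6 + 63077.7))/2.7802 = (48.069 + 255.71)/2.7802 = 109.27 mm

109 mm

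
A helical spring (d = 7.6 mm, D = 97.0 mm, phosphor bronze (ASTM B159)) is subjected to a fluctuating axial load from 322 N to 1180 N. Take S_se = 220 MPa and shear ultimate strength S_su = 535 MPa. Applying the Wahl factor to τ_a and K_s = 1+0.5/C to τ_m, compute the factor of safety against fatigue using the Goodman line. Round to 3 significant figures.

0.490

C = D/d = 97.0/7.6 = 12.7632; K_W = (4C−1)/(4C−4)+0.615/C = 1.1119; K_s = 1+0.5/C = 1.0392
F_a = (F_max−F_min)/2 = 429 N; F_m = (F_max+F_min)/2 = 751 N
τ_a = K_W·8F_aD/(πd³) = 1.1119 × 241.4 = 268.42 MPa
τ_m = K_s·8F_mD/(πd³) = 1.0392 × 422.58 = 439.14 MPa
Goodman: 1/n_f = τ_a/S_se + τ_m/S_su = 268.42/220 + 439.14/535 = 1.22008 + 0.82082 = 2.0409
n_f = 1/2.0409 = 0.49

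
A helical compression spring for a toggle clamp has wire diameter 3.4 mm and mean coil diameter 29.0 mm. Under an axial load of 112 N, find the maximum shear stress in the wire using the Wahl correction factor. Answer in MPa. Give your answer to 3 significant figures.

247 MPa

Spring index C = D/d = 29.0/3.4 = 8.5294
K_W = (4C−1)/(4C−4) + 0.615/C = 33.118/30.118 + 0.0721 = 1.1717
τ₀ = 8FD/(πd³) = 8·112·29.0/(π·3.4³) = 25984/123.48 = 210.44 MPa
τ_max = K·τ₀ = 1.1717 × 210.44 = 246.57 MPa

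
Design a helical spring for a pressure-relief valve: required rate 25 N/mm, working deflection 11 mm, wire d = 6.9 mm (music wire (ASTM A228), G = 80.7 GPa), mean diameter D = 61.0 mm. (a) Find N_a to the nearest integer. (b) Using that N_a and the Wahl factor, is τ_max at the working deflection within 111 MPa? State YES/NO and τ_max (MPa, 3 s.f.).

(a) 4 coils; (b) NO, τ_max = 153 MPa

N_a = Gd⁴/(8D³k) = (80.7×10³)(6.9⁴)/(8·61.0³·25) = 4.029 → N_a = 4
Actual rate k = Gd⁴/(8D³·4) = 25.184 N/mm
Working load F = kδ = 25.184·11 = 277.03 N
C = 61.0/6.9 = 8.8406; K_W = (4C−1)/(4C−4)+0.615/C = 1.1652
τ_max = K_W·8FD/(πd³) = 1.1652·130.99 = 152.64 MPa
τ_max > 111 MPa → exceeds allowable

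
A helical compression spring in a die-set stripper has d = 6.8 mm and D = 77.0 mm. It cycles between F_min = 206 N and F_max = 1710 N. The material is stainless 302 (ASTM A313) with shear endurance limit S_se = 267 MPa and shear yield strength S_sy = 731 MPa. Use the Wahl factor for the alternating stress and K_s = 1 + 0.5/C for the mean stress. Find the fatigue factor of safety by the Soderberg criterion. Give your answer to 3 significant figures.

0.353

C = D/d = 77.0/6.8 = 11.3235; K_W = (4C−1)/(4C−4)+0.615/C = 1.1270; K_s = 1+0.5/C = 1.0442
F_a = (F_max−F_min)/2 = 752 N; F_m = (F_max+F_min)/2 = 958 N
τ_a = K_W·8F_aD/(πd³) = 1.1270 × 468.95 = 528.48 MPa
τ_m = K_s·8F_mD/(πd³) = 1.0442 × 597.41 = 623.79 MPa
Soderberg: 1/n_f = τ_a/S_se + τ_m/S_sy = 528.48/267 + 623.79/731 = 1.97934 + 0.85333 = 2.8327
n_f = 1/2.8327 = 0.353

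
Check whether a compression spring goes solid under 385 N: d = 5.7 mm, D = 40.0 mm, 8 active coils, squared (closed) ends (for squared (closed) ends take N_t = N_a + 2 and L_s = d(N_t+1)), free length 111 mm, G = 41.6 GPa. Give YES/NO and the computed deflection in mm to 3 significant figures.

k = Gd⁴/(8D³N_a) = (41.6×10³)(5.7⁴)/(8·40.0³·8) = 10.721 N/mm
N_t = 10; L_s = 5.7·11 = 62.7 mm; δ_solid = L₀ − L_s = 111 − 62.7 = 48.3 mm
δ = F/k = 385/10.721 = 35.911 mm
δ < δ_solid → spring does not go solid

NO, δ = 35.9 mm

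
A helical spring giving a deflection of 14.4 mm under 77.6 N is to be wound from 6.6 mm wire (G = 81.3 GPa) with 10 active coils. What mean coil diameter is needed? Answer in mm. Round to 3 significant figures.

Required rate k = F/δ = 77.6/14.4 = 5.3889 N/mm
D = (Gd⁴/(8N_a·k))^(1/3) = (81.3×10³·6.6⁴/(8·10·5.3889))^(1/3)
  = (357830)^(1/3) = 70.9947 mm

71.0 mm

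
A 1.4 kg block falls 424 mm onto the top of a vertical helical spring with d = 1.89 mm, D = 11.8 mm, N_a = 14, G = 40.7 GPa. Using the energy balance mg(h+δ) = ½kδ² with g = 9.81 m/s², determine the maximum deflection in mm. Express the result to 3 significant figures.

69.3 mm

k = Gd⁴/(8D³N_a) = (40.7×10³)(1.89⁴)/(8·11.8³·14) = 2.8221 N/mm
W = mg = 1.4 × 9.81 = 13.734 N
½kδ² − Wδ − Wh = 0 → δ = (W + √(W² + 2kWh))/k
δ = (13.734 + √(188.62 + 32867.8))/2.8221 = (13.734 + 181.81)/2.8221 = 69.291 mm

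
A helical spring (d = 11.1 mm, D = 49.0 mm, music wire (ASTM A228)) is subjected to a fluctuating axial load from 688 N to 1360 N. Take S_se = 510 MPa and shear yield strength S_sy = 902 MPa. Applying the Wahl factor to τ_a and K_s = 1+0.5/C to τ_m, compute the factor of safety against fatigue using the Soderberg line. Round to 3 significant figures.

C = D/d = 49.0/11.1 = 4.4144; K_W = (4C−1)/(4C−4)+0.615/C = 1.3590; K_s = 1+0.5/C = 1.1133
F_a = (F_max−F_min)/2 = 336 N; F_m = (F_max+F_min)/2 = 1024 N
τ_a = K_W·8F_aD/(πd³) = 1.3590 × 30.655 = 41.66 MPa
τ_m = K_s·8F_mD/(πd³) = 1.1133 × 93.426 = 104.01 MPa
Soderberg: 1/n_f = τ_a/S_se + τ_m/S_sy = 41.66/510 + 104.01/902 = 0.08169 + 0.11531 = 0.19699
n_f = 1/0.19699 = 5.076

5.08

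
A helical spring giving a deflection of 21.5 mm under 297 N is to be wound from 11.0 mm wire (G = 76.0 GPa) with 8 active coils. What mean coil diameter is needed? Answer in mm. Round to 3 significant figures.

Required rate k = F/δ = 297/21.5 = 13.814 N/mm
D = (Gd⁴/(8N_a·k))^(1/3) = (76.0×10³·11.0⁴/(8·8·13.814))^(1/3)
  = (1.2586e+06)^(1/3) = 107.9681 mm

108 mm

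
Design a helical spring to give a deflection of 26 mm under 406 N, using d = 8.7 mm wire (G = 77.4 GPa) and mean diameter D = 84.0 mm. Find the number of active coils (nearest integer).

6

Required rate k = F/δ = 406/26 = 15.615 N/mm
N_a = Gd⁴/(8D³k) = (77.4×10³ × 8.7⁴)/(8 × 84.0³ × 15.615)
    = 4.43423e+08 / 7.40424e+07 = 5.989 → 6 coils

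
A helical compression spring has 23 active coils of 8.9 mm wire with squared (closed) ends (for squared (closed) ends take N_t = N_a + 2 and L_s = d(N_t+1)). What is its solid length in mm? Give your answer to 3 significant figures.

squared (closed) ends: N_t = N_a + 2 = 23 + 2 = 25
L_s = d·(N_t+1) = 8.9 × 26 = 231.4 mm

231 mm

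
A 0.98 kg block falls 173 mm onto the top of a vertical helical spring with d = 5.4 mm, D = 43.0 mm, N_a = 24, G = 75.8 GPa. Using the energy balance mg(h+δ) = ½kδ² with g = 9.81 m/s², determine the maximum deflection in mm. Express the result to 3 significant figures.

30.4 mm

k = Gd⁴/(8D³N_a) = (75.8×10³)(5.4⁴)/(8·43.0³·24) = 4.2222 N/mm
W = mg = 0.98 × 9.81 = 9.6138 N
½kδ² − Wδ − Wh = 0 → δ = (W + √(W² + 2kWh))/k
δ = (9.6138 + √(92.425 + 14044.6))/4.2222 = (9.6138 + 118.9)/4.2222 = 30.438 mm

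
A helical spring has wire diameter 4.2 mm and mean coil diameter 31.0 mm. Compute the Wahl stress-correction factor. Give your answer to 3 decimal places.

1.201

C = D/d = 31.0/4.2 = 7.3810
K_W = (4C−1)/(4C−4) + 0.615/C = 28.524/25.524 + 0.0833 = 1.2009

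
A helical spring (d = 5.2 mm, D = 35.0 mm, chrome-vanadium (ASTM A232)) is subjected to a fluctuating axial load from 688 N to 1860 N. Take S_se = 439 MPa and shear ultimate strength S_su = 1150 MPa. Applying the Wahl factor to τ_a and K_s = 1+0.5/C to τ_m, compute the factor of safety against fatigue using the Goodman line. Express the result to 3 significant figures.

C = D/d = 35.0/5.2 = 6.7308; K_W = (4C−1)/(4C−4)+0.615/C = 1.2222; K_s = 1+0.5/C = 1.0743
F_a = (F_max−F_min)/2 = 586 N; F_m = (F_max+F_min)/2 = 1274 N
τ_a = K_W·8F_aD/(πd³) = 1.2222 × 371.45 = 454 MPa
τ_m = K_s·8F_mD/(πd³) = 1.0743 × 807.55 = 867.54 MPa
Goodman: 1/n_f = τ_a/S_se + τ_m/S_su = 454/439 + 867.54/1150 = 1.03416 + 0.75438 = 1.7885
n_f = 1/1.7885 = 0.5591

0.559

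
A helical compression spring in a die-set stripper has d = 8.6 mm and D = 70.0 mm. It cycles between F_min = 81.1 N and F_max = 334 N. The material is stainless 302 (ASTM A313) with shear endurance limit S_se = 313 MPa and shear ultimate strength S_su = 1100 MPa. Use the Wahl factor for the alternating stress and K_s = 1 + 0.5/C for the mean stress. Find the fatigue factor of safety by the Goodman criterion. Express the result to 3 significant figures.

C = D/d = 70.0/8.6 = 8.1395; K_W = (4C−1)/(4C−4)+0.615/C = 1.1806; K_s = 1+0.5/C = 1.0614
F_a = (F_max−F_min)/2 = 126.45 N; F_m = (F_max+F_min)/2 = 207.55 N
τ_a = K_W·8F_aD/(πd³) = 1.1806 × 35.437 = 41.838 MPa
τ_m = K_s·8F_mD/(πd³) = 1.0614 × 58.166 = 61.739 MPa
Goodman: 1/n_f = τ_a/S_se + τ_m/S_su = 41.838/313 + 61.739/1100 = 0.13367 + 0.05613 = 0.18979
n_f = 1/0.18979 = 5.269

5.27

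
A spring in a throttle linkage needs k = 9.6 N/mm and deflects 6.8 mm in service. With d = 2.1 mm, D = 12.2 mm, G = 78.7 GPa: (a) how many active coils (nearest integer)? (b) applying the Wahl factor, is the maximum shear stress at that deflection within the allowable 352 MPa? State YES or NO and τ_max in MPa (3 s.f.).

(a) 11 coils; (b) YES, τ_max = 276 MPa

N_a = Gd⁴/(8D³k) = (78.7×10³)(2.1⁴)/(8·12.2³·9.6) = 10.98 → N_a = 11
Actual rate k = Gd⁴/(8D³·11) = 9.5783 N/mm
Working load F = kδ = 9.5783·6.8 = 65.133 N
C = 12.2/2.1 = 5.8095; K_W = (4C−1)/(4C−4)+0.615/C = 1.2618
τ_max = K_W·8FD/(πd³) = 1.2618·218.49 = 275.7 MPa
τ_max ≤ 352 MPa → acceptable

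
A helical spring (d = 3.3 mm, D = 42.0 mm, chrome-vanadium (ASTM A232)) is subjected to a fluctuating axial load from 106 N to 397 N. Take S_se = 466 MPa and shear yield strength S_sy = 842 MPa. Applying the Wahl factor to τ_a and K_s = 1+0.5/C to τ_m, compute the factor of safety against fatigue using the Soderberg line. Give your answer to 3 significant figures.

C = D/d = 42.0/3.3 = 12.7273; K_W = (4C−1)/(4C−4)+0.615/C = 1.1123; K_s = 1+0.5/C = 1.0393
F_a = (F_max−F_min)/2 = 145.5 N; F_m = (F_max+F_min)/2 = 251.5 N
τ_a = K_W·8F_aD/(πd³) = 1.1123 × 433.02 = 481.64 MPa
τ_m = K_s·8F_mD/(πd³) = 1.0393 × 748.49 = 777.89 MPa
Soderberg: 1/n_f = τ_a/S_se + τ_m/S_sy = 481.64/466 + 777.89/842 = 1.03356 + 0.92386 = 1.9574
n_f = 1/1.9574 = 0.5109

0.511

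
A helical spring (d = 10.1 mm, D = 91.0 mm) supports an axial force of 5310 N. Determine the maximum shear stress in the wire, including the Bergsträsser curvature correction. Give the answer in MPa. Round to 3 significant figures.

1380 MPa

Spring index C = D/d = 91.0/10.1 = 9.0099
K_B = (4C+2)/(4C−3) = 38.040/33.040 = 1.1513
τ₀ = 8FD/(πd³) = 8·5310·91.0/(π·10.1³) = 3.86568e+06/3236.8 = 1194.3 MPa
τ_max = K·τ₀ = 1.1513 × 1194.3 = 1375 MPa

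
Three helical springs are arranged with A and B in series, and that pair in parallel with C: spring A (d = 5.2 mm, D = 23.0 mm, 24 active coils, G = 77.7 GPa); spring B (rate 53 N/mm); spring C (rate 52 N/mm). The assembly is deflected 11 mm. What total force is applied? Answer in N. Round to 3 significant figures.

755 N

k_A = Gd⁴/(8D³N_a) = (77.7×10³)(5.2⁴)/(8·23.0³·24) = 24.319 N/mm
Springs A,B series: k_AB = 1/(1/24.319+1/53) = 16.67 N/mm; parallel with C: k_eq = 16.67+52 = 68.67 N/mm
F = k_eq·δ = 68.67·11 = 755.37 N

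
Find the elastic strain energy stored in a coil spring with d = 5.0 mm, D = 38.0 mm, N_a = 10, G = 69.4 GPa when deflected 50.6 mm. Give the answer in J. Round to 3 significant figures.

k = Gd⁴/(8D³N_a) = (69.4×10³)(5.0⁴)/(8·38.0³·10) = 9.881 N/mm
U = ½kδ² = 0.5 × 9.881 × 50.6² = 12649 N·mm = 12.649 J

12.6 J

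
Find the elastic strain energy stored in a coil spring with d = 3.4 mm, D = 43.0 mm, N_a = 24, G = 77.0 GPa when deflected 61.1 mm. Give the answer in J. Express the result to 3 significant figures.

1.26 J

k = Gd⁴/(8D³N_a) = (77.0×10³)(3.4⁴)/(8·43.0³·24) = 0.67406 N/mm
U = ½kδ² = 0.5 × 0.67406 × 61.1² = 1258.2 N·mm = 1.2582 J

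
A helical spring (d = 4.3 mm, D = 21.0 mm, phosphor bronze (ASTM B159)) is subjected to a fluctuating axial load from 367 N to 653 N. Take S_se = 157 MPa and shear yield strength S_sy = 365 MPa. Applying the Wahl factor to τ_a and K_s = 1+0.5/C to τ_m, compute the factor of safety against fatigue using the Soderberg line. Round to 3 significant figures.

0.542

C = D/d = 21.0/4.3 = 4.8837; K_W = (4C−1)/(4C−4)+0.615/C = 1.3190; K_s = 1+0.5/C = 1.1024
F_a = (F_max−F_min)/2 = 143 N; F_m = (F_max+F_min)/2 = 510 N
τ_a = K_W·8F_aD/(πd³) = 1.3190 × 96.181 = 126.87 MPa
τ_m = K_s·8F_mD/(πd³) = 1.1024 × 343.02 = 378.14 MPa
Soderberg: 1/n_f = τ_a/S_se + τ_m/S_sy = 126.87/157 + 378.14/365 = 0.80807 + 1.03601 = 1.8441
n_f = 1/1.8441 = 0.5423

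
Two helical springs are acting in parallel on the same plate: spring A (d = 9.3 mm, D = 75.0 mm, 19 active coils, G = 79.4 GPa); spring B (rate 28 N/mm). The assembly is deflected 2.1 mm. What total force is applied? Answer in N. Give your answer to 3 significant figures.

78.3 N

k_A = Gd⁴/(8D³N_a) = (79.4×10³)(9.3⁴)/(8·75.0³·19) = 9.2624 N/mm
Parallel: k_eq = 9.2624 + 28 = 37.262 N/mm
F = k_eq·δ = 37.262·2.1 = 78.251 N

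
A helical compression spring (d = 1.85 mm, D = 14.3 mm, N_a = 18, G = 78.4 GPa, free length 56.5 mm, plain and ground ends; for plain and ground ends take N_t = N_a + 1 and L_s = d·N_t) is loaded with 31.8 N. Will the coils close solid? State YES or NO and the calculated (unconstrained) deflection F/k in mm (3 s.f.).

k = Gd⁴/(8D³N_a) = (78.4×10³)(1.85⁴)/(8·14.3³·18) = 2.1809 N/mm
N_t = 19; L_s = 1.85·19 = 35.15 mm; δ_solid = L₀ − L_s = 56.5 − 35.15 = 21.35 mm
δ = F/k = 31.8/2.1809 = 14.581 mm
δ < δ_solid → spring does not go solid

NO, δ = 14.6 mm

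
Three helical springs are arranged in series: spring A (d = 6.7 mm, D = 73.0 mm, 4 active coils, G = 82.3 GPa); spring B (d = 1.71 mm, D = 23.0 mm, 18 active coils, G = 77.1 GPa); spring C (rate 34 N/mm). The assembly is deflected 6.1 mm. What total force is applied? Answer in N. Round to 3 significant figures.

k_A = Gd⁴/(8D³N_a) = (82.3×10³)(6.7⁴)/(8·73.0³·4) = 13.322 N/mm
k_B = Gd⁴/(8D³N_a) = (77.1×10³)(1.71⁴)/(8·23.0³·18) = 0.37626 N/mm
Series: 1/k_eq = 1/13.322 + 1/0.37626 + 1/34 = 2.7622; k_eq = 0.36203 N/mm
F = k_eq·δ = 0.36203·6.1 = 2.2084 N

2.21 N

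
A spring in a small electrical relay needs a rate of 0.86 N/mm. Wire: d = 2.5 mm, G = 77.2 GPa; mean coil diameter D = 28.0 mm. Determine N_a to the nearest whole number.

20

N_a = Gd⁴/(8D³k) = (77.2×10³ × 2.5⁴)/(8 × 28.0³ × 0.86)
    = 3.01562e+06 / 151030 = 19.97 → 20 coils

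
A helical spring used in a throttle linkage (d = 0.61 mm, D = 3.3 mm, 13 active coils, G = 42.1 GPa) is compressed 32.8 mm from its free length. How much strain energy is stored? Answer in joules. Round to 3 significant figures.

0.839 J

k = Gd⁴/(8D³N_a) = (42.1×10³)(0.61⁴)/(8·3.3³·13) = 1.5596 N/mm
U = ½kδ² = 0.5 × 1.5596 × 32.8² = 838.97 N·mm = 0.83897 J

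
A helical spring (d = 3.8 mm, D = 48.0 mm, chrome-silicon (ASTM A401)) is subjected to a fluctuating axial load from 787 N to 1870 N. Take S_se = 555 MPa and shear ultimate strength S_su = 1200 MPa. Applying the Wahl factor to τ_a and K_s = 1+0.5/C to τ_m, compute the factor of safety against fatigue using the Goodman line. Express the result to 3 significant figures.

0.201

C = D/d = 48.0/3.8 = 12.6316; K_W = (4C−1)/(4C−4)+0.615/C = 1.1132; K_s = 1+0.5/C = 1.0396
F_a = (F_max−F_min)/2 = 541.5 N; F_m = (F_max+F_min)/2 = 1328.5 N
τ_a = K_W·8F_aD/(πd³) = 1.1132 × 1206.2 = 1342.7 MPa
τ_m = K_s·8F_mD/(πd³) = 1.0396 × 2959.3 = 3076.5 MPa
Goodman: 1/n_f = τ_a/S_se + τ_m/S_su = 1342.7/555 + 3076.5/1200 = 2.41934 + 2.56372 = 4.9831
n_f = 1/4.9831 = 0.2007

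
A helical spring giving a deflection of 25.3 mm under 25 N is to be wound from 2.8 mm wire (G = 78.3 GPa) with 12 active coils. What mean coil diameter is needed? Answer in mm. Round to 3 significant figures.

37.0 mm

Required rate k = F/δ = 25/25.3 = 0.98814 N/mm
D = (Gd⁴/(8N_a·k))^(1/3) = (78.3×10³·2.8⁴/(8·12·0.98814))^(1/3)
  = (50734.5)^(1/3) = 37.0198 mm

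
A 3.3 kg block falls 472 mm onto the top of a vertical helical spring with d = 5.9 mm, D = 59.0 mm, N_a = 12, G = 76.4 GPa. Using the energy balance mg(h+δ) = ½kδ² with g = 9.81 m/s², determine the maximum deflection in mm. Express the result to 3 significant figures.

k = Gd⁴/(8D³N_a) = (76.4×10³)(5.9⁴)/(8·59.0³·12) = 4.6954 N/mm
W = mg = 3.3 × 9.81 = 32.373 N
½kδ² − Wδ − Wh = 0 → δ = (W + √(W² + 2kWh))/k
δ = (32.373 + √(1048 + 143492))/4.6954 = (32.373 + 380.18)/4.6954 = 87.864 mm

87.9 mm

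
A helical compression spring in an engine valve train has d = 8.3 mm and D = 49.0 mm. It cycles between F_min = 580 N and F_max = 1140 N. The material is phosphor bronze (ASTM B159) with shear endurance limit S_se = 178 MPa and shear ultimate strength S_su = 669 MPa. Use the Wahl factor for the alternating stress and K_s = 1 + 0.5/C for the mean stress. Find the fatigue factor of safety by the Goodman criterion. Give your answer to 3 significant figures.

1.36

C = D/d = 49.0/8.3 = 5.9036; K_W = (4C−1)/(4C−4)+0.615/C = 1.2571; K_s = 1+0.5/C = 1.0847
F_a = (F_max−F_min)/2 = 280 N; F_m = (F_max+F_min)/2 = 860 N
τ_a = K_W·8F_aD/(πd³) = 1.2571 × 61.103 = 76.813 MPa
τ_m = K_s·8F_mD/(πd³) = 1.0847 × 187.67 = 203.57 MPa
Goodman: 1/n_f = τ_a/S_se + τ_m/S_su = 76.813/178 + 203.57/669 = 0.43154 + 0.30429 = 0.73582
n_f = 1/0.73582 = 1.359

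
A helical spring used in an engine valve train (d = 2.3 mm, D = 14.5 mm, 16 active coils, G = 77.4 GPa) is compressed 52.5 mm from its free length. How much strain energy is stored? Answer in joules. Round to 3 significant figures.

k = Gd⁴/(8D³N_a) = (77.4×10³)(2.3⁴)/(8·14.5³·16) = 5.5506 N/mm
U = ½kδ² = 0.5 × 5.5506 × 52.5² = 7649.4 N·mm = 7.6494 J

7.65 J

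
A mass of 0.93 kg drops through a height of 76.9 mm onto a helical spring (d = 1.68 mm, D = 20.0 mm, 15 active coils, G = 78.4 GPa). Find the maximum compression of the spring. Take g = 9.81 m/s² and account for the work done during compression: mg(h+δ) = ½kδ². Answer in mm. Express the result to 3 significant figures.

k = Gd⁴/(8D³N_a) = (78.4×10³)(1.68⁴)/(8·20.0³·15) = 0.65055 N/mm
W = mg = 0.93 × 9.81 = 9.1233 N
½kδ² − Wδ − Wh = 0 → δ = (W + √(W² + 2kWh))/k
δ = (9.1233 + √(83.235 + 912.831))/0.65055 = (9.1233 + 31.561)/0.65055 = 62.537 mm

62.5 mm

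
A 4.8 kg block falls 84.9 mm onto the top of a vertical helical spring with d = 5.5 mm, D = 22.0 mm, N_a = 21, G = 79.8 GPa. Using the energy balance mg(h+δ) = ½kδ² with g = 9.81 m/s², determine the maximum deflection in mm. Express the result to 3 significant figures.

15.2 mm

k = Gd⁴/(8D³N_a) = (79.8×10³)(5.5⁴)/(8·22.0³·21) = 40.82 N/mm
W = mg = 4.8 × 9.81 = 47.088 N
½kδ² − Wδ − Wh = 0 → δ = (W + √(W² + 2kWh))/k
δ = (47.088 + √(2217.3 + 326381))/40.82 = (47.088 + 573.23)/40.82 = 15.196 mm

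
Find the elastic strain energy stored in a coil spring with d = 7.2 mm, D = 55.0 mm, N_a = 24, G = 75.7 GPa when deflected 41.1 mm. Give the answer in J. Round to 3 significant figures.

k = Gd⁴/(8D³N_a) = (75.7×10³)(7.2⁴)/(8·55.0³·24) = 6.3685 N/mm
U = ½kδ² = 0.5 × 6.3685 × 41.1² = 5378.9 N·mm = 5.3789 J

5.38 J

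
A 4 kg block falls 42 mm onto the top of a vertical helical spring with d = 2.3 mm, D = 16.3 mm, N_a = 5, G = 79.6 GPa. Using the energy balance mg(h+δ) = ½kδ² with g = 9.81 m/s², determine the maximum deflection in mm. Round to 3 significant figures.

19.4 mm

k = Gd⁴/(8D³N_a) = (79.6×10³)(2.3⁴)/(8·16.3³·5) = 12.859 N/mm
W = mg = 4 × 9.81 = 39.24 N
½kδ² − Wδ − Wh = 0 → δ = (W + √(W² + 2kWh))/k
δ = (39.24 + √(1539.8 + 42384.8))/12.859 = (39.24 + 209.58)/12.859 = 19.35 mm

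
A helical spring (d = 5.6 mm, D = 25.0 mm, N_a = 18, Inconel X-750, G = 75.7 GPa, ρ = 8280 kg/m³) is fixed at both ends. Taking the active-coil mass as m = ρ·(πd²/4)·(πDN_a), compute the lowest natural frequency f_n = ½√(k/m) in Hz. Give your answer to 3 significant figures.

169 Hz

k = Gd⁴/(8D³N_a) = (75.7×10³)(5.6⁴)/(8·25.0³·18) = 33.088 N/mm = 33088 N/m
Wire length L = πDN_a = π·25.0·18 = 1413.7 mm
m = ρ·(πd²/4)·L = 8280 × 24.63×10⁻⁶ m² × 1.4137 m = 0.28831 kg
f_n = ½√(k/m) = 0.5·√(33088/0.28831) = 0.5·√(1.1476e+05) = 169.38 Hz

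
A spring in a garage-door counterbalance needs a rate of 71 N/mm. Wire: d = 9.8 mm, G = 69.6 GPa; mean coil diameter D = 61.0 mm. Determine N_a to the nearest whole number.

N_a = Gd⁴/(8D³k) = (69.6×10³ × 9.8⁴)/(8 × 61.0³ × 71)
    = 6.41968e+08 / 1.28925e+08 = 4.979 → 5 coils

5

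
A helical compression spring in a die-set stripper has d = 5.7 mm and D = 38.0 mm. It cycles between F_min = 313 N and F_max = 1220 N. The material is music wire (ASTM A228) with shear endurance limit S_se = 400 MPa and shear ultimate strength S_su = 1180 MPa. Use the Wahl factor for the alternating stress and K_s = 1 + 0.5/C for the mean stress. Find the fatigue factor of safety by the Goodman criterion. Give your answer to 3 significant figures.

C = D/d = 38.0/5.7 = 6.6667; K_W = (4C−1)/(4C−4)+0.615/C = 1.2246; K_s = 1+0.5/C = 1.0750
F_a = (F_max−F_min)/2 = 453.5 N; F_m = (F_max+F_min)/2 = 766.5 N
τ_a = K_W·8F_aD/(πd³) = 1.2246 × 236.96 = 290.18 MPa
τ_m = K_s·8F_mD/(πd³) = 1.0750 × 400.51 = 430.55 MPa
Goodman: 1/n_f = τ_a/S_se + τ_m/S_su = 290.18/400 + 430.55/1180 = 0.72546 + 0.36487 = 1.0903
n_f = 1/1.0903 = 0.9172

0.917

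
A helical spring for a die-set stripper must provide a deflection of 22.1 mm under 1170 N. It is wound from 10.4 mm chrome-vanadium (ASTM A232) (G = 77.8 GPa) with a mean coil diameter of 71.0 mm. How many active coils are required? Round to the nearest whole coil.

Required rate k = F/δ = 1170/22.1 = 52.941 N/mm
N_a = Gd⁴/(8D³k) = (77.8×10³ × 10.4⁴)/(8 × 71.0³ × 52.941)
    = 9.1015e+08 / 1.51586e+08 = 6.004 → 6 coils

6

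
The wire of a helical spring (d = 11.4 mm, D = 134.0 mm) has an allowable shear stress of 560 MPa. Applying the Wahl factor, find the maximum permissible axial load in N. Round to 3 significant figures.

2170 N

C = D/d = 134.0/11.4 = 11.7544
K_W = (4C−1)/(4C−4) + 0.615/C = 46.018/43.018 + 0.0523 = 1.1221
τ_max = K·8FD/(πd³) → F_max = τ_allow·πd³/(8DK)
F_max = 560·π·11.4³/(8·134.0·1.1221) = 2.6065e+06/1202.8 = 2166.9 N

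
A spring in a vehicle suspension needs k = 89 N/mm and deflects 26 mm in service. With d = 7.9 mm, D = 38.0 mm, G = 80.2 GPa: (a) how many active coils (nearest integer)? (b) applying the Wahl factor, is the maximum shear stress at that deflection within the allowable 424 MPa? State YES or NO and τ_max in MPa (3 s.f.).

(a) 8 coils; (b) NO, τ_max = 601 MPa

N_a = Gd⁴/(8D³k) = (80.2×10³)(7.9⁴)/(8·38.0³·89) = 7.996 → N_a = 8
Actual rate k = Gd⁴/(8D³·8) = 88.951 N/mm
Working load F = kδ = 88.951·26 = 2312.7 N
C = 38.0/7.9 = 4.8101; K_W = (4C−1)/(4C−4)+0.615/C = 1.3247
τ_max = K_W·8FD/(πd³) = 1.3247·453.91 = 601.29 MPa
τ_max > 424 MPa → exceeds allowable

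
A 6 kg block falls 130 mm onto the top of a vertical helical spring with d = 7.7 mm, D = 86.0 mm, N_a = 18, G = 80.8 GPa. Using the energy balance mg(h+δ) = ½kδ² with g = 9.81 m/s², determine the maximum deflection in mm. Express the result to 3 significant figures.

k = Gd⁴/(8D³N_a) = (80.8×10³)(7.7⁴)/(8·86.0³·18) = 3.1011 N/mm
W = mg = 6 × 9.81 = 58.86 N
½kδ² − Wδ − Wh = 0 → δ = (W + √(W² + 2kWh))/k
δ = (58.86 + √(3464.5 + 47458.1))/3.1011 = (58.86 + 225.66)/3.1011 = 91.748 mm

91.7 mm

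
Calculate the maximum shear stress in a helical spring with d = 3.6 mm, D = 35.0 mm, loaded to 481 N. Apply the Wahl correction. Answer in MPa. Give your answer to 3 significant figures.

1060 MPa

Spring index C = D/d = 35.0/3.6 = 9.7222
K_W = (4C−1)/(4C−4) + 0.615/C = 37.889/34.889 + 0.0633 = 1.1492
τ₀ = 8FD/(πd³) = 8·481·35.0/(π·3.6³) = 134680/146.57 = 918.85 MPa
τ_max = K·τ₀ = 1.1492 × 918.85 = 1056 MPa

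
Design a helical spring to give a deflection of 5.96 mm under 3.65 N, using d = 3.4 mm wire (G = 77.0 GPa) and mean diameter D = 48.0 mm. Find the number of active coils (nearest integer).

Required rate k = F/δ = 3.65/5.96 = 0.61242 N/mm
N_a = Gd⁴/(8D³k) = (77.0×10³ × 3.4⁴)/(8 × 48.0³ × 0.61242)
    = 1.02898e+07 / 541827 = 18.99 → 19 coils

19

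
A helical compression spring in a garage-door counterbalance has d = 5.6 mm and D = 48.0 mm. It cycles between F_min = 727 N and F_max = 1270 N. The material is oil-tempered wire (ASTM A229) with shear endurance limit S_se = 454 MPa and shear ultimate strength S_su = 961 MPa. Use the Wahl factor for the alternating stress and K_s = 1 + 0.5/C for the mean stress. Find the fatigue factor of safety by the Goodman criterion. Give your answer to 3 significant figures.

C = D/d = 48.0/5.6 = 8.5714; K_W = (4C−1)/(4C−4)+0.615/C = 1.1708; K_s = 1+0.5/C = 1.0583
F_a = (F_max−F_min)/2 = 271.5 N; F_m = (F_max+F_min)/2 = 998.5 N
τ_a = K_W·8F_aD/(πd³) = 1.1708 × 188.97 = 221.24 MPa
τ_m = K_s·8F_mD/(πd³) = 1.0583 × 694.97 = 735.51 MPa
Goodman: 1/n_f = τ_a/S_se + τ_m/S_su = 221.24/454 + 735.51/961 = 0.48732 + 0.76536 = 1.2527
n_f = 1/1.2527 = 0.7983

0.798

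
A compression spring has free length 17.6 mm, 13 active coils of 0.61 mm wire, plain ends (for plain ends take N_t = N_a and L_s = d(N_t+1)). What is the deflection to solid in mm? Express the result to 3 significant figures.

N_t = 13; L_s = 0.61·14 = 8.54 mm
δ_solid = L₀ − L_s = 17.6 − 8.54 = 9.06 mm

9.06 mm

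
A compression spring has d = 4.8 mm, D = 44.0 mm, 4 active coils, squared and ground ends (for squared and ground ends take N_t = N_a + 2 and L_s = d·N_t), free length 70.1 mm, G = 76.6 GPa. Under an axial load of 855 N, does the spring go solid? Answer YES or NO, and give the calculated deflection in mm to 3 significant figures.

YES, δ = 57.3 mm

k = Gd⁴/(8D³N_a) = (76.6×10³)(4.8⁴)/(8·44.0³·4) = 14.917 N/mm
N_t = 6; L_s = 4.8·6 = 28.8 mm; δ_solid = L₀ − L_s = 70.1 − 28.8 = 41.3 mm
δ = F/k = 855/14.917 = 57.317 mm
δ ≥ δ_solid → spring goes solid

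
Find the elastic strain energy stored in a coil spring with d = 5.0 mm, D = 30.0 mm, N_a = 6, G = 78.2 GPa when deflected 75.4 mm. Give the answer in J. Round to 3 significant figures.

107 J

k = Gd⁴/(8D³N_a) = (78.2×10³)(5.0⁴)/(8·30.0³·6) = 37.712 N/mm
U = ½kδ² = 0.5 × 37.712 × 75.4² = 1.072e+05 N·mm = 107.2 J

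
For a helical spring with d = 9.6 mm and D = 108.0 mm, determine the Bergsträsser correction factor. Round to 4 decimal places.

C = D/d = 108.0/9.6 = 11.2500
K_B = (4C+2)/(4C−3) = 47.000/42.000 = 1.1190

1.1190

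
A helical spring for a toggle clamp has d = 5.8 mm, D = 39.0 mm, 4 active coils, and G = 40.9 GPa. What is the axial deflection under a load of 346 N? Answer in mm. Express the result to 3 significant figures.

k = Gd⁴/(8D³N_a) = (40.9×10³)(5.8⁴)/(8·39.0³·4) = 24.383 N/mm
δ = F/k = 346 / 24.383 = 14.19 mm

14.2 mm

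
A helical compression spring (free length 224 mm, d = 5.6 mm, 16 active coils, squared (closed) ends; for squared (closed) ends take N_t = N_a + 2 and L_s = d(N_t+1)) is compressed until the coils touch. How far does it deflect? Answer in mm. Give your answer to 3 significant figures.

118 mm

N_t = 18; L_s = 5.6·19 = 106.4 mm
δ_solid = L₀ − L_s = 224 − 106.4 = 117.6 mm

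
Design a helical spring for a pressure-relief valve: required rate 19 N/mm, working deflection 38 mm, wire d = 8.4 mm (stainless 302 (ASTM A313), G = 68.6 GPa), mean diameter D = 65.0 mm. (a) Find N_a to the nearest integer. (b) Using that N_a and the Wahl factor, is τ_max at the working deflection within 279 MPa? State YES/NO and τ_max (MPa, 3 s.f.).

(a) 8 coils; (b) YES, τ_max = 246 MPa

N_a = Gd⁴/(8D³k) = (68.6×10³)(8.4⁴)/(8·65.0³·19) = 8.182 → N_a = 8
Actual rate k = Gd⁴/(8D³·8) = 19.432 N/mm
Working load F = kδ = 19.432·38 = 738.42 N
C = 65.0/8.4 = 7.7381; K_W = (4C−1)/(4C−4)+0.615/C = 1.1908
τ_max = K_W·8FD/(πd³) = 1.1908·206.22 = 245.56 MPa
τ_max ≤ 279 MPa → acceptable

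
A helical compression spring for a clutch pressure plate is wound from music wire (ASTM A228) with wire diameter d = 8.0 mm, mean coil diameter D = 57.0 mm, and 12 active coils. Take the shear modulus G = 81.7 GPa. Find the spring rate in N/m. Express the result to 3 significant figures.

k = Gd⁴/(8D³N_a) = (81.7×10³ × 8.0⁴) / (8 × 57.0³ × 12)
  = 3.34643e+08 / 1.77785e+07 = 18.823 N/mm = 18823 N/m

18800 N/m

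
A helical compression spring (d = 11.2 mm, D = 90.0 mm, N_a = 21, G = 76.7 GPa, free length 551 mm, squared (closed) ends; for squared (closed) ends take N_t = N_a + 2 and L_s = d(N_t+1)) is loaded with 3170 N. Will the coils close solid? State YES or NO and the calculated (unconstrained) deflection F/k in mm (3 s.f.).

k = Gd⁴/(8D³N_a) = (76.7×10³)(11.2⁴)/(8·90.0³·21) = 9.8544 N/mm
N_t = 23; L_s = 11.2·24 = 268.8 mm; δ_solid = L₀ − L_s = 551 − 268.8 = 282.2 mm
δ = F/k = 3170/9.8544 = 321.68 mm
δ ≥ δ_solid → spring goes solid

YES, δ = 322 mm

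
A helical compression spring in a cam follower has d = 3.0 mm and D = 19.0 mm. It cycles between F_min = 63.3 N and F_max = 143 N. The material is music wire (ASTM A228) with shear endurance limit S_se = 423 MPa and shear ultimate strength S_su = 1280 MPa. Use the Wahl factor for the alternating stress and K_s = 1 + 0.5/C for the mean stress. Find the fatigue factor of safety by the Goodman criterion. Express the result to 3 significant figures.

2.74

C = D/d = 19.0/3.0 = 6.3333; K_W = (4C−1)/(4C−4)+0.615/C = 1.2377; K_s = 1+0.5/C = 1.0789
F_a = (F_max−F_min)/2 = 39.85 N; F_m = (F_max+F_min)/2 = 103.15 N
τ_a = K_W·8F_aD/(πd³) = 1.2377 × 71.41 = 88.386 MPa
τ_m = K_s·8F_mD/(πd³) = 1.0789 × 184.84 = 199.43 MPa
Goodman: 1/n_f = τ_a/S_se + τ_m/S_su = 88.386/423 + 199.43/1280 = 0.20895 + 0.15581 = 0.36476
n_f = 1/0.36476 = 2.742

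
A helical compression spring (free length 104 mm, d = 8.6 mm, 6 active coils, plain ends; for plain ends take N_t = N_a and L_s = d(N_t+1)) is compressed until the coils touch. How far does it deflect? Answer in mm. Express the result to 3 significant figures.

43.8 mm

N_t = 6; L_s = 8.6·7 = 60.2 mm
δ_solid = L₀ − L_s = 104 − 60.2 = 43.8 mm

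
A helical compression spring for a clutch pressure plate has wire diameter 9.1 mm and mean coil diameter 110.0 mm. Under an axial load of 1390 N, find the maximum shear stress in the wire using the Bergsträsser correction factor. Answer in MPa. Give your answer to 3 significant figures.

574 MPa

Spring index C = D/d = 110.0/9.1 = 12.0879
K_B = (4C+2)/(4C−3) = 50.352/45.352 = 1.1102
τ₀ = 8FD/(πd³) = 8·1390·110.0/(π·9.1³) = 1.2232e+06/2367.4 = 516.68 MPa
τ_max = K·τ₀ = 1.1102 × 516.68 = 573.65 MPa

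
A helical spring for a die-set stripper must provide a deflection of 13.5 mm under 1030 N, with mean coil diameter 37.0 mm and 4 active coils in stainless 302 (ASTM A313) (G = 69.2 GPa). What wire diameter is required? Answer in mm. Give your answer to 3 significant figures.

Required rate k = F/δ = 1030/13.5 = 76.296 N/mm
d = (8D³N_a·k / G)^(1/4) = (8·37.0³·4·76.296 / (69.2×10³))^0.25
  = (1787.1)^0.25 = 6.5019 mm

6.50 mm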